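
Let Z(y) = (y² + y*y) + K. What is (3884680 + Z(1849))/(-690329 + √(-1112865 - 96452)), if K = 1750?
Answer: -3701555143264/238277668779 - 5362016*I*√1209317/238277668779 ≈ -15.535 - 0.024747*I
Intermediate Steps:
Z(y) = 1750 + 2*y² (Z(y) = (y² + y*y) + 1750 = (y² + y²) + 1750 = 2*y² + 1750 = 1750 + 2*y²)
(3884680 + Z(1849))/(-690329 + √(-1112865 - 96452)) = (3884680 + (1750 + 2*1849²))/(-690329 + √(-1112865 - 96452)) = (3884680 + (1750 + 2*3418801))/(-690329 + √(-1209317)) = (3884680 + (1750 + 6837602))/(-690329 + I*√1209317) = (3884680 + 6839352)/(-690329 + I*√1209317) = 10724032/(-690329 + I*√1209317)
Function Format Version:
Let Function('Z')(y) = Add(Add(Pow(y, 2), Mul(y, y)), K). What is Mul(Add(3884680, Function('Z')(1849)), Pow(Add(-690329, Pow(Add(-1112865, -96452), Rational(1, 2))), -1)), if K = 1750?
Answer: Add(Rational(-3701555143264, 238277668779), Mul(Rational(-5362016, 238277668779), I, Pow(1209317, Rational(1, 2)))) ≈ Add(-15.535, Mul(-0.024747, I))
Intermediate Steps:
Function('Z')(y) = Add(1750, Mul(2, Pow(y, 2))) (Function('Z')(y) = Add(Add(Pow(y, 2), Mul(y, y)), 1750) = Add(Add(Pow(y, 2), Pow(y, 2)), 1750) = Add(Mul(2, Pow(y, 2)), 1750) = Add(1750, Mul(2, Pow(y, 2))))
Mul(Add(3884680, Function('Z')(1849)), Pow(Add(-690329, Pow(Add(-1112865, -96452), Rational(1, 2))), -1)) = Mul(Add(3884680, Add(1750, Mul(2, Pow(1849, 2)))), Pow(Add(-690329, Pow(Add(-1112865, -96452), Rational(1, 2))), -1)) = Mul(Add(3884680, Add(1750, Mul(2, 3418801))), Pow(Add(-690329, Pow(-1209317, Rational(1, 2))), -1)) = Mul(Add(3884680, Add(1750, 6837602)), Pow(Add(-690329, Mul(I, Pow(1209317, Rational(1, 2)))), -1)) = Mul(Add(3884680, 6839352), Pow(Add(-690329, Mul(I, Pow(1209317, Rational(1, 2)))), -1)) = Mul(10724032, Pow(Add(-690329, Mul(I, Pow(1209317, Rational(1, 2)))), -1))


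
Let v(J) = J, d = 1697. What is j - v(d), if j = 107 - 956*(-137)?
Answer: 129382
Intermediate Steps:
j = 131079 (j = 107 + 130972 = 131079)
j - v(d) = 131079 - 1*1697 = 131079 - 1697 = 129382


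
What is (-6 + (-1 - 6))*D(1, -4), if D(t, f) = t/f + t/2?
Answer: -13/4 ≈ -3.2500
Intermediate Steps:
D(t, f) = t/2 + t/f (D(t, f) = t/f + t*(½) = t/f + t/2 = t/2 + t/f)
(-6 + (-1 - 6))*D(1, -4) = (-6 + (-1 - 6))*((½)*1 + 1/(-4)) = (-6 - 7)*(½ + 1*(-¼)) = -13*(½ - ¼) = -13*¼ = -13/4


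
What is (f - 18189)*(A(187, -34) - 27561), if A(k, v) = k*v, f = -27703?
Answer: 1556610748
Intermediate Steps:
(f - 18189)*(A(187, -34) - 27561) = (-27703 - 18189)*(187*(-34) - 27561) = -45892*(-6358 - 27561) = -45892*(-33919) = 1556610748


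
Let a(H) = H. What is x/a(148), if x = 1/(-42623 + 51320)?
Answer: 1/1287156 ≈ 7.7691e-7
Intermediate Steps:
x = 1/8697 ≈ 0.00011498
x/a(148) = (1/8697)/148 = (1/8697)*(1/148) = 1/1287156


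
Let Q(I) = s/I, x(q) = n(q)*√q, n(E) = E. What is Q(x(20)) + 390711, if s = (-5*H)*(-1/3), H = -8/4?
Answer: 390711 - √5/60 ≈ 3.9071e+5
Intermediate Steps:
H = -2 (H = -8*¼ = -2)
s = -10/3 (s = (-5*(-2))*(-1/3) = 10*(-1*⅓) = 10*(-⅓) = -10/3 ≈ -3.3333)
x(q) = q^(3/2) (x(q) = q*√q = q^(3/2))
Q(I) = -10/(3*I)
Q(x(20)) + 390711 = -10*√5/200/3 + 390711 = -√5/60 + 390711 = 390711 - √5/60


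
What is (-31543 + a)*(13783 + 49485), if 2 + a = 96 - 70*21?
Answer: -2082719292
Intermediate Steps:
a = -1376 (a = -2 + (96 - 70*21) = -2 + (96 - 1470) = -2 - 1374 = -1376)
(-31543 + a)*(13783 + 49485) = (-31543 - 1376)*(13783 + 49485) = -32919*63268 = -2082719292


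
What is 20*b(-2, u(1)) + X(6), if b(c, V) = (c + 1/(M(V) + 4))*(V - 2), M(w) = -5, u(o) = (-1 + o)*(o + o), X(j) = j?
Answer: 126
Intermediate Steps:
u(o) = 2*o*(-1 + o) (u(o) = (-1 + o)*(2*o) = 2*o*(-1 + o))
b(c, V) = (-1 + c)*(-2 + V) (b(c, V) = (c + 1/(-5 + 4))*(V - 2) = (c + 1/(-1))*(-2 + V) = (c - 1)*(-2 + V) = (-1 + c)*(-2 + V))
20*b(-2, u(1)) + X(6) = 20*(2 - 2*(-1 + 1) - 2*(-2) + (2*1*(-1 + 1))*(-2)) + 6 = 20*(2 - 2*0 + 4 + (2*1*0)*(-2)) + 6 = 20*(2 - 1*0 + 4 + 0*(-2)) + 6 = 20*(2 + 0 + 4 + 0) + 6 = 20*6 + 6 = 120 + 6 = 126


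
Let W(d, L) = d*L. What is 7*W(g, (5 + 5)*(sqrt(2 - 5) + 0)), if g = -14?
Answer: -980*I*sqrt(3) ≈ -1697.4*I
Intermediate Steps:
W(d, L) = L*d
7*W(g, (5 + 5)*(sqrt(2 - 5) + 0)) = 7*(((5 + 5)*(sqrt(2 - 5) + 0))*(-14)) = 7*((10*(sqrt(-3) + 0))*(-14)) = 7*((10*(I*sqrt(3) + 0))*(-14)) = 7*((10*(I*sqrt(3)))*(-14)) = 7*((10*I*sqrt(3))*(-14)) = 7*(-140*I*sqrt(3)) = -980*I*sqrt(3)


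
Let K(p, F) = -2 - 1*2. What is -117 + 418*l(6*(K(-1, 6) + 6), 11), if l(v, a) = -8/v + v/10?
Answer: 1589/15 ≈ 105.93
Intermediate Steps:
K(p, F) = -4 (K(p, F) = -2 - 2 = -4)
l(v, a) = -8/v + v/10 (l(v, a) = -8/v + v*(⅒) = -8/v + v/10)
-117 + 418*l(6*(K(-1, 6) + 6), 11) = -117 + 418*(-8*1/(6*(-4 + 6)) + (6*(-4 + 6))/10) = -117 + 418*(-8/(6*2) + (6*2)/10) = -117 + 418*(-8/12 + (⅒)*12) = -117 + 418*(-8*1/12 + 6/5) = -117 + 418*(-⅔ + 6/5) = -117 + 418*(8/15) = -117 + 3344/15 = 1589/15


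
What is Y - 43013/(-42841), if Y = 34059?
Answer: 1459164632/42841 ≈ 34060.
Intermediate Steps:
Y - 43013/(-42841) = 34059 - 43013/(-42841) = 34059 - 43013*(-1)/42841 = 34059 - 1*(-43013/42841) = 34059 + 43013/42841 = 1459164632/42841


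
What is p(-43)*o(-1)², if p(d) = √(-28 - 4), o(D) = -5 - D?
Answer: 64*I*√2 ≈ 90.51*I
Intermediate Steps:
p(d) = 4*I*√2 (p(d) = √(-32) = 4*I*√2)
p(-43)*o(-1)² = (4*I*√2)*(-5 - 1*(-1))² = (4*I*√2)*(-5 + 1)² = (4*I*√2)*(-4)² = (4*I*√2)*16 = 64*I*√2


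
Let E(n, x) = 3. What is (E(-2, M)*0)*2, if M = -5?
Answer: 0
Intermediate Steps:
(E(-2, M)*0)*2 = (3*0)*2 = 0*2 = 0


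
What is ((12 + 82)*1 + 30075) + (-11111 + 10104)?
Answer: 29162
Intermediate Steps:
((12 + 82)*1 + 30075) + (-11111 + 10104) = (94*1 + 30075) - 1007 = (94 + 30075) - 1007 = 30169 - 1007 = 29162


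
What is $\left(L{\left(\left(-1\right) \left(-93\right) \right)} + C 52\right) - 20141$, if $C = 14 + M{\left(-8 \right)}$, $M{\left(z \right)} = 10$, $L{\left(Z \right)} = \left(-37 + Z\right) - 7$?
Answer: $-18844$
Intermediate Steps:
$L{\left(Z \right)} = -44 + Z$
$C = 24$ ($C = 14 + 10 = 24$)
$\left(L{\left(\left(-1\right) \left(-93\right) \right)} + C 52\right) - 20141 = \left(\left(-44 - -93\right) + 24 \cdot 52\right) - 20141 = \left(\left(-44 + 93\right) + 1248\right) - 20141 = \left(49 + 1248\right) - 20141 = 1297 - 20141 = -18844$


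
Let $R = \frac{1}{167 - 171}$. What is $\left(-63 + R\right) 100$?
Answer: $-6325$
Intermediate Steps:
$R = - \frac{1}{4}$ ($R = \frac{1}{-4} = - \frac{1}{4} \approx -0.25$)
$\left(-63 + R\right) 100 = \left(-63 - \frac{1}{4}\right) 100 = \left(- \frac{253}{4}\right) 100 = -6325$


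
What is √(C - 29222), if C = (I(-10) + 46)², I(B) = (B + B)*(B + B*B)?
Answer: √3047294 ≈ 1745.7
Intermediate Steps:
I(B) = 2*B*(B + B²) (I(B) = (2*B)*(B + B²) = 2*B*(B + B²))
C = 3076516 (C = (2*(-10)²*(1 - 10) + 46)² = (2*100*(-9) + 46)² = (-1800 + 46)² = (-1754)² = 3076516)
√(C - 29222) = √(3076516 - 29222) = √3047294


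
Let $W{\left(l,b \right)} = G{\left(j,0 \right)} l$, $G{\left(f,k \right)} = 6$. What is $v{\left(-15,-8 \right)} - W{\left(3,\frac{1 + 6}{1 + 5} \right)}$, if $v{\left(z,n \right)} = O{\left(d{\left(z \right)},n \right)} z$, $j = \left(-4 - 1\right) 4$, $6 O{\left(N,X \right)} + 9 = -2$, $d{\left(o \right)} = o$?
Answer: $\frac{19}{2} \approx 9.5$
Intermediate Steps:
$O{\left(N,X \right)} = - \frac{11}{6}$ ($O{\left(N,X \right)} = - \frac{3}{2} + \frac{1}{6} \left(-2\right) = - \frac{3}{2} - \frac{1}{3} = - \frac{11}{6}$)
$j = -20$ ($j = \left(-5\right) 4 = -20$)
$v{\left(z,n \right)} = - \frac{11 z}{6}$
$W{\left(l,b \right)} = 6 l$
$v{\left(-15,-8 \right)} - W{\left(3,\frac{1 + 6}{1 + 5} \right)} = \left(- \frac{11}{6}\right) \left(-15\right) - 6 \cdot 3 = \frac{55}{2} - 18 = \frac{19}{2}$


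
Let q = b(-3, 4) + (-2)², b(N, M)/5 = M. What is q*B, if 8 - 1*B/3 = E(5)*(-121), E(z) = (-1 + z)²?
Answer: 139968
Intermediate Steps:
b(N, M) = 5*M
q = 24 (q = 5*4 + (-2)² = 20 + 4 = 24)
B = 5832 (B = 24 - 3*(-1 + 5)²*(-121) = 24 - 3*4²*(-121) = 24 - 48*(-121) = 24 - 3*(-1936) = 24 + 5808 = 5832)
q*B = 24*5832 = 139968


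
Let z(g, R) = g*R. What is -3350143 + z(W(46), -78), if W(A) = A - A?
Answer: -3350143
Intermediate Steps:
W(A) = 0
z(g, R) = R*g
-3350143 + z(W(46), -78) = -3350143 - 78*0 = -3350143 + 0 = -3350143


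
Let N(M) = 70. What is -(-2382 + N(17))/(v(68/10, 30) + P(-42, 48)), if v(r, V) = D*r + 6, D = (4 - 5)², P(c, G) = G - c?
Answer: 5780/257 ≈ 22.490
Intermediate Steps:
D = 1 (D = (-1)² = 1)
v(r, V) = 6 + r (v(r, V) = 1*r + 6 = r + 6 = 6 + r)
-(-2382 + N(17))/(v(68/10, 30) + P(-42, 48)) = -(-2382 + 70)/((6 + 68/10) + (48 - 1*(-42))) = -(-2312)/((6 + 68*(⅒)) + (48 + 42)) = -(-2312)/((6 + 34/5) + 90) = -(-2312)/(64/5 + 90) = -(-2312)/514/5 = -(-2312)*5/514 = -1*(-5780/257) = 5780/257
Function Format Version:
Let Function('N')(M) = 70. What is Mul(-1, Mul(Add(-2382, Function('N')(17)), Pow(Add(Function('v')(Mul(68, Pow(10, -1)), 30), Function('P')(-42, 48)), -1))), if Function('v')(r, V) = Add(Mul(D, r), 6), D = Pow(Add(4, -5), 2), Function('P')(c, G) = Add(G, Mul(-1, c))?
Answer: Rational(5780, 257) ≈ 22.490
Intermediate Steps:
D = 1 (D = Pow(-1, 2) = 1)
Function('v')(r, V) = Add(6, r) (Function('v')(r, V) = Add(Mul(1, r), 6) = Add(r, 6) = Add(6, r))
Mul(-1, Mul(Add(-2382, Function('N')(17)), Pow(Add(Function('v')(Mul(68, Pow(10, -1)), 30), Function('P')(-42, 48)), -1))) = Mul(-1, Mul(Add(-2382, 70), Pow(Add(Add(6, Mul(68, Pow(10, -1))), Add(48, Mul(-1, -42))), -1))) = Mul(-1, Mul(-2312, Pow(Add(Add(6, Mul(68, Rational(1, 10))), Add(48, 42)), -1))) = Mul(-1, Mul(-2312, Pow(Add(Add(6, Rational(34, 5)), 90), -1))) = Mul(-1, Mul(-2312, Pow(Add(Rational(64, 5), 90), -1))) = Mul(-1, Mul(-2312, Pow(Rational(514, 5), -1))) = Mul(-1, Mul(-2312, Rational(5, 514))) = Mul(-1, Rational(-5780, 257)) = Rational(5780, 257)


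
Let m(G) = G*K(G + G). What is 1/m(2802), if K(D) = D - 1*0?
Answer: 1/15702408 ≈ 6.3685e-8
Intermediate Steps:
K(D) = D (K(D) = D + 0 = D)
m(G) = 2*G² (m(G) = G*(G + G) = G*(2*G) = 2*G²)
1/m(2802) = 1/(2*2802²) = 1/(2*7851204) = 1/15702408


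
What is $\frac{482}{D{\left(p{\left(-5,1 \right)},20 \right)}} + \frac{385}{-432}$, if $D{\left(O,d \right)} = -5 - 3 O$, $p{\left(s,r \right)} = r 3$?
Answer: $- \frac{106807}{3024} \approx -35.32$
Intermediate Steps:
$p{\left(s,r \right)} = 3 r$
$\frac{482}{D{\left(p{\left(-5,1 \right)},20 \right)}} + \frac{385}{-432} = \frac{482}{-5 - 3 \cdot 3 \cdot 1} + \frac{385}{-432} = \frac{482}{-5 - 9} + 385 \left(- \frac{1}{432}\right) = \frac{482}{-5 - 9} - \frac{385}{432} = \frac{482}{-14} - \frac{385}{432} = 482 \left(- \frac{1}{14}\right) - \frac{385}{432} = - \frac{241}{7} - \frac{385}{432} = - \frac{106807}{3024}$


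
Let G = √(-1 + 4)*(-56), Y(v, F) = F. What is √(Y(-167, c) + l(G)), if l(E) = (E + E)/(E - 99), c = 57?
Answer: √(5643 + 3304*√3)/√(99 + 56*√3) ≈ 7.6151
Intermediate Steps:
G = -56*√3 (G = √3*(-56) = -56*√3 ≈ -96.995)
l(E) = 2*E/(-99 + E) (l(E) = (2*E)/(-99 + E) = 2*E/(-99 + E))
√(Y(-167, c) + l(G)) = √(57 + 2*(-56*√3)/(-99 - 56*√3)) = √(57 - 112*√3/(-99 - 56*√3))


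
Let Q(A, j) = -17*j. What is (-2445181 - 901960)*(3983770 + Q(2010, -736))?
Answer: -13376119329762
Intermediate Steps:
(-2445181 - 901960)*(3983770 + Q(2010, -736)) = (-2445181 - 901960)*(3983770 - 17*(-736)) = -3347141*(3983770 + 12512) = -3347141*3996282 = -13376119329762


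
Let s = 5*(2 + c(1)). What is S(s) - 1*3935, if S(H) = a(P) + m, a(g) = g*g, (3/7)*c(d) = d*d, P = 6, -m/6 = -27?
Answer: -3737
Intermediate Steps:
m = 162 (m = -6*(-27) = 162)
c(d) = 7*d**2/3 (c(d) = 7*(d*d)/3 = 7*d**2/3)
s = 65/3 (s = 5*(2 + (7/3)*1**2) = 5*(2 + (7/3)*1) = 5*(2 + 7/3) = 5*(13/3) = 65/3 ≈ 21.667)
a(g) = g**2
S(H) = 198 (S(H) = 6**2 + 162 = 36 + 162 = 198)
S(s) - 1*3935 = 198 - 1*3935 = 198 - 3935 = -3737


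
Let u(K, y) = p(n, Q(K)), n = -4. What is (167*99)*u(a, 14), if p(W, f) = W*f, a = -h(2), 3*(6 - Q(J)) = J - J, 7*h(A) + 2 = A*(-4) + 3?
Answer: -396792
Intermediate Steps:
h(A) = ⅐ - 4*A/7 (h(A) = -2/7 + (A*(-4) + 3)/7 = -2/7 + (-4*A + 3)/7 = -2/7 + (3 - 4*A)/7 = -2/7 + (3/7 - 4*A/7) = ⅐ - 4*A/7)
Q(J) = 6 (Q(J) = 6 - (J - J)/3 = 6 - ⅓*0 = 6 + 0 = 6)
a = 1 (a = -(⅐ - 4/7*2) = -(⅐ - 8/7) = -1*(-1) = 1)
u(K, y) = -24 (u(K, y) = -4*6 = -24)
(167*99)*u(a, 14) = (167*99)*(-24) = 16533*(-24) = -396792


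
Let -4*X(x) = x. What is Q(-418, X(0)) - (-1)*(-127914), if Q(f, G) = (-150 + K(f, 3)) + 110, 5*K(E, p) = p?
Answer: -639767/5 ≈ -1.2795e+5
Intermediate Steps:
K(E, p) = p/5
X(x) = -x/4
Q(f, G) = -197/5 (Q(f, G) = (-150 + (1/5)*3) + 110 = (-150 + 3/5) + 110 = -747/5 + 110 = -197/5)
Q(-418, X(0)) - (-1)*(-127914) = -197/5 - (-1)*(-127914) = -197/5 - 1*127914 = -197/5 - 127914 = -639767/5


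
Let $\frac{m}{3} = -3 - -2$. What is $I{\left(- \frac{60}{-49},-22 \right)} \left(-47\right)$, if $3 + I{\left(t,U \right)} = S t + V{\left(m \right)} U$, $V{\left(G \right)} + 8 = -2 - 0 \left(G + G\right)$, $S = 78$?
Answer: $- \frac{719711}{49} \approx -14688.0$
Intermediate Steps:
$m = -3$ ($m = 3 \left(-3 - -2\right) = 3 \left(-3 + 2\right) = 3 \left(-1\right) = -3$)
$V{\left(G \right)} = -10$ ($V{\left(G \right)} = -8 - \left(2 + 0 \left(G + G\right)\right) = -8 - \left(2 + 0 \cdot 2 G\right) = -8 - 2 = -10$)
$I{\left(t,U \right)} = -3 - 10 U + 78 t$ ($I{\left(t,U \right)} = -3 - \left(- 78 t + 10 U\right) = -3 - 10 U + 78 t$)
$I{\left(- \frac{60}{-49},-22 \right)} \left(-47\right) = \left(-3 - -220 + 78 \left(- \frac{60}{-49}\right)\right) \left(-47\right) = \left(-3 + 220 + 78 \left(\left(-60\right) \left(- \frac{1}{49}\right)\right)\right) \left(-47\right) = \left(-3 + 220 + 78 \cdot \frac{60}{49}\right) \left(-47\right) = \left(-3 + 220 + \frac{4680}{49}\right) \left(-47\right) = \frac{15313}{49} \left(-47\right) = - \frac{719711}{49}$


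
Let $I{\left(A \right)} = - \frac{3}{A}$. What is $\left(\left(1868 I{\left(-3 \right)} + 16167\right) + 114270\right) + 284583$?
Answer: $416888$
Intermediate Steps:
$\left(\left(1868 I{\left(-3 \right)} + 16167\right) + 114270\right) + 284583 = \left(\left(1868 \left(- \frac{3}{-3}\right) + 16167\right) + 114270\right) + 284583 = \left(\left(1868 \left(\left(-3\right) \left(- \frac{1}{3}\right)\right) + 16167\right) + 114270\right) + 284583 = \left(\left(1868 \cdot 1 + 16167\right) + 114270\right) + 284583 = \left(\left(1868 + 16167\right) + 114270\right) + 284583 = \left(18035 + 114270\right) + 284583 = 132305 + 284583 = 416888$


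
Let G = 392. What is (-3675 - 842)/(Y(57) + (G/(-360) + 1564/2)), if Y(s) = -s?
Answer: -203265/32576 ≈ -6.2397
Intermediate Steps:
(-3675 - 842)/(Y(57) + (G/(-360) + 1564/2)) = (-3675 - 842)/(-1*57 + (392/(-360) + 1564/2)) = -4517/(-57 + (392*(-1/360) + 1564*(1/2))) = -4517/(-57 + (-49/45 + 782)) = -4517/(-57 + 35141/45) = -4517/32576/45 = -4517*45/32576 = -203265/32576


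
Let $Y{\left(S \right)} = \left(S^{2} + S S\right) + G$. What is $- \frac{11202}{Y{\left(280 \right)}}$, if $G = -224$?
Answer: $- \frac{1867}{26096} \approx -0.071544$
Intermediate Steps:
$Y{\left(S \right)} = -224 + 2 S^{2}$ ($Y{\left(S \right)} = \left(S^{2} + S S\right) - 224 = \left(S^{2} + S^{2}\right) - 224 = 2 S^{2} - 224 = -224 + 2 S^{2}$)
$- \frac{11202}{Y{\left(280 \right)}} = - \frac{11202}{-224 + 2 \cdot 280^{2}} = - \frac{11202}{-224 + 2 \cdot 78400} = - \frac{11202}{-224 + 156800} = - \frac{11202}{156576} = \left(-11202\right) \frac{1}{156576} = - \frac{1867}{26096}$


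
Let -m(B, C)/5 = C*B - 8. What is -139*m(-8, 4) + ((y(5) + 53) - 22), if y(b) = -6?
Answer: -27775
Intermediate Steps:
m(B, C) = 40 - 5*B*C (m(B, C) = -5*(C*B - 8) = -5*(B*C - 8) = -5*(-8 + B*C) = 40 - 5*B*C)
-139*m(-8, 4) + ((y(5) + 53) - 22) = -139*(40 - 5*(-8)*4) + ((-6 + 53) - 22) = -139*(40 + 160) + (47 - 22) = -139*200 + 25 = -27800 + 25 = -27775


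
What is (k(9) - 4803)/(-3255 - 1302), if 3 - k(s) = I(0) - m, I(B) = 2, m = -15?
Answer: 4817/4557 ≈ 1.0571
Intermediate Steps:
k(s) = -14 (k(s) = 3 - (2 - 1*(-15)) = 3 - (2 + 15) = 3 - 1*17 = 3 - 17 = -14)
(k(9) - 4803)/(-3255 - 1302) = (-14 - 4803)/(-3255 - 1302) = -4817/(-4557) = -4817*(-1/4557) = 4817/4557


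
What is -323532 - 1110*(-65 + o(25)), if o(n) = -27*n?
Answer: 497868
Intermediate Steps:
-323532 - 1110*(-65 + o(25)) = -323532 - 1110*(-65 - 27*25) = -323532 - 1110*(-65 - 675) = -323532 - 1110*(-740) = -323532 + 821400 = 497868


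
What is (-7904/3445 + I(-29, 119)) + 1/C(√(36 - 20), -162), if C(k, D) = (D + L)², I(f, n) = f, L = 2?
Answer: -42460107/1356800 ≈ -31.294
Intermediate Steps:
C(k, D) = (2 + D)² (C(k, D) = (D + 2)² = (2 + D)²)
(-7904/3445 + I(-29, 119)) + 1/C(√(36 - 20), -162) = (-7904/3445 - 29) + 1/((2 - 162)²) = (-7904*1/3445 - 29) + 1/((-160)²) = (-608/265 - 29) + 1/25600 = -8293/265 + 1/25600 = -42460107/1356800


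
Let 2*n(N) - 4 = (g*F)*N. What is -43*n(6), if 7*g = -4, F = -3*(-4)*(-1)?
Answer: -6794/7 ≈ -970.57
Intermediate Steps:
F = -12 (F = 12*(-1) = -12)
g = -4/7 (g = (⅐)*(-4) = -4/7 ≈ -0.57143)
n(N) = 2 + 24*N/7 (n(N) = 2 + ((-4/7*(-12))*N)/2 = 2 + (48*N/7)/2 = 2 + 24*N/7)
-43*n(6) = -43*(2 + (24/7)*6) = -43*(2 + 144/7) = -43*158/7 = -6794/7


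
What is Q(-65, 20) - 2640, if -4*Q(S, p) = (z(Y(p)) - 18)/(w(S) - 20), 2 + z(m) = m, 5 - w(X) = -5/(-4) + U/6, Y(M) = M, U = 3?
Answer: -2640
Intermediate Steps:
w(X) = 13/4 (w(X) = 5 - (-5/(-4) + 3/6) = 5 - (-5*(-1/4) + 3*(1/6)) = 5 - (5/4 + 1/2) = 5 - 1*7/4 = 5 - 7/4 = 13/4)
z(m) = -2 + m
Q(S, p) = -20/67 + p/67 (Q(S, p) = -((-2 + p) - 18)/(4*(13/4 - 20)) = -(-20 + p)/(4*(-67/4)) = -(-20 + p)*(-4)/(4*67) = -(80/67 - 4*p/67)/4 = -20/67 + p/67)
Q(-65, 20) - 2640 = (-20/67 + (1/67)*20) - 2640 = (-20/67 + 20/67) - 2640 = 0 - 2640 = -2640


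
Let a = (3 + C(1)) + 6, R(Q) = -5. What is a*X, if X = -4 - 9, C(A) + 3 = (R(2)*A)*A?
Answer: -13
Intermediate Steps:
C(A) = -3 - 5*A² (C(A) = -3 + (-5*A)*A = -3 - 5*A²)
X = -13
a = 1 (a = (3 + (-3 - 5*1²)) + 6 = (3 + (-3 - 5*1)) + 6 = (3 + (-3 - 5)) + 6 = (3 - 8) + 6 = -5 + 6 = 1)
a*X = 1*(-13) = -13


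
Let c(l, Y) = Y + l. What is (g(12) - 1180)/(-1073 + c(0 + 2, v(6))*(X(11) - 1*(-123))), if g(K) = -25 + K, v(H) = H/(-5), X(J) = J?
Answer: 5965/4829 ≈ 1.2352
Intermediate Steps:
v(H) = -H/5 (v(H) = H*(-⅕) = -H/5)
(g(12) - 1180)/(-1073 + c(0 + 2, v(6))*(X(11) - 1*(-123))) = ((-25 + 12) - 1180)/(-1073 + (-⅕*6 + (0 + 2))*(11 - 1*(-123))) = (-13 - 1180)/(-1073 + (-6/5 + 2)*(11 + 123)) = -1193/(-1073 + (⅘)*134) = -1193/(-1073 + 536/5) = -1193/(-4829/5) = -1193*(-5/4829) = 5965/4829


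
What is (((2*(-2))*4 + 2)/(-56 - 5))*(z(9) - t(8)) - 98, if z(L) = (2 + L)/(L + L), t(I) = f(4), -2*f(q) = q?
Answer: -53473/549 ≈ -97.401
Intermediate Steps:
f(q) = -q/2
t(I) = -2 (t(I) = -½*4 = -2)
z(L) = (2 + L)/(2*L) (z(L) = (2 + L)/((2*L)) = (2 + L)*(1/(2*L)) = (2 + L)/(2*L))
(((2*(-2))*4 + 2)/(-56 - 5))*(z(9) - t(8)) - 98 = (((2*(-2))*4 + 2)/(-56 - 5))*((½)*(2 + 9)/9 - 1*(-2)) - 98 = ((-4*4 + 2)/(-61))*((½)*(⅑)*11 + 2) - 98 = ((-16 + 2)*(-1/61))*(11/18 + 2) - 98 = -14*(-1/61)*(47/18) - 98 = (14/61)*(47/18) - 98 = 329/549 - 98 = -53473/549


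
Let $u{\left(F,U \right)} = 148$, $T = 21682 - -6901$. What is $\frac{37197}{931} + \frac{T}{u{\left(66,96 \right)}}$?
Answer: $\frac{32115929}{137788} \approx 233.08$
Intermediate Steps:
$T = 28583$ ($T = 21682 + 6901 = 28583$)
$\frac{37197}{931} + \frac{T}{u{\left(66,96 \right)}} = \frac{37197}{931} + \frac{28583}{148} = \frac{32115929}{137788}$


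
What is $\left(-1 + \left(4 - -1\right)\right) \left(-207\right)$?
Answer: $-828$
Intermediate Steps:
$\left(-1 + \left(4 - -1\right)\right) \left(-207\right) = \left(-1 + \left(4 + 1\right)\right) \left(-207\right) = \left(-1 + 5\right) \left(-207\right) = 4 \left(-207\right) = -828$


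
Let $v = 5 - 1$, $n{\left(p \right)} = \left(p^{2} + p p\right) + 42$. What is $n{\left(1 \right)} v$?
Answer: $176$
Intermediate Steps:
$n{\left(p \right)} = 42 + 2 p^{2}$ ($n{\left(p \right)} = \left(p^{2} + p^{2}\right) + 42 = 2 p^{2} + 42 = 42 + 2 p^{2}$)
$v = 4$
$n{\left(1 \right)} v = \left(42 + 2 \cdot 1^{2}\right) 4 = \left(42 + 2 \cdot 1\right) 4 = \left(42 + 2\right) 4 = 44 \cdot 4 = 176$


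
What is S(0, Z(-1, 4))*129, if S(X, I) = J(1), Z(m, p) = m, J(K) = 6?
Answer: 774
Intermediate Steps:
S(X, I) = 6
S(0, Z(-1, 4))*129 = 6*129 = 774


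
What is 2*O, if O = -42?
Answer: -84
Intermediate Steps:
2*O = 2*(-42) = -84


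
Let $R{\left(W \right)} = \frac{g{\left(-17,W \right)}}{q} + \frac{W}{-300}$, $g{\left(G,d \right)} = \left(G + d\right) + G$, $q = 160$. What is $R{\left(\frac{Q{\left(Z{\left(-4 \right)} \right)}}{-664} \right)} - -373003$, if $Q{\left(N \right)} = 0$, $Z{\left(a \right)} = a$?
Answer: $\frac{29840223}{80} \approx 3.73 \cdot 10^{5}$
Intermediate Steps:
$g{\left(G,d \right)} = d + 2 G$
$R{\left(W \right)} = - \frac{17}{80} + \frac{7 W}{2400}$ ($R{\left(W \right)} = \frac{W + 2 \left(-17\right)}{160} + \frac{W}{-300} = \left(W - 34\right) \frac{1}{160} + W \left(- \frac{1}{300}\right) = \left(-34 + W\right) \frac{1}{160} - \frac{W}{300} = \left(- \frac{17}{80} + \frac{W}{160}\right) - \frac{W}{300} = - \frac{17}{80} + \frac{7 W}{2400}$)
$R{\left(\frac{Q{\left(Z{\left(-4 \right)} \right)}}{-664} \right)} - -373003 = \left(- \frac{17}{80} + \frac{7 \frac{0}{-664}}{2400}\right) - -373003 = \left(- \frac{17}{80} + \frac{7 \cdot 0 \left(- \frac{1}{664}\right)}{2400}\right) + 373003 = \left(- \frac{17}{80} + \frac{7}{2400} \cdot 0\right) + 373003 = \left(- \frac{17}{80} + 0\right) + 373003 = - \frac{17}{80} + 373003 = \frac{29840223}{80}$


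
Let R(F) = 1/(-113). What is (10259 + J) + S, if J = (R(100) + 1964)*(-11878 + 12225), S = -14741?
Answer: 76503591/113 ≈ 6.7702e+5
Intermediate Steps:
R(F) = -1/113
J = 77010057/113 (J = (-1/113 + 1964)*(-11878 + 12225) = (221931/113)*347 = 77010057/113 ≈ 6.8151e+5)
(10259 + J) + S = (10259 + 77010057/113) - 14741 = 78169324/113 - 14741 = 76503591/113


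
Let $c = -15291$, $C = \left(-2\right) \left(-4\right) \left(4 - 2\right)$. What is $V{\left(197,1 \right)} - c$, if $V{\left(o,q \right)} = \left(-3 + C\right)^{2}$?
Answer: $15460$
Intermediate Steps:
$C = 16$ ($C = 8 \cdot 2 = 16$)
$V{\left(o,q \right)} = 169$ ($V{\left(o,q \right)} = \left(-3 + 16\right)^{2} = 13^{2} = 169$)
$V{\left(197,1 \right)} - c = 169 - -15291 = 169 + 15291 = 15460$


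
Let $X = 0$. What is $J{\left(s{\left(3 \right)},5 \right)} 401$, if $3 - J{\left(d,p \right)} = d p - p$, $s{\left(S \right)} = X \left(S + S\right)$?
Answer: $3208$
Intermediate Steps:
$s{\left(S \right)} = 0$ ($s{\left(S \right)} = 0 \left(S + S\right) = 0 \cdot 2 S = 0$)
$J{\left(d,p \right)} = 3 + p - d p$ ($J{\left(d,p \right)} = 3 - \left(d p - p\right) = 3 - \left(- p + d p\right) = 3 + p - d p$)
$J{\left(s{\left(3 \right)},5 \right)} 401 = \left(3 + 5 - 0 \cdot 5\right) 401 = \left(3 + 5 + 0\right) 401 = 8 \cdot 401 = 3208$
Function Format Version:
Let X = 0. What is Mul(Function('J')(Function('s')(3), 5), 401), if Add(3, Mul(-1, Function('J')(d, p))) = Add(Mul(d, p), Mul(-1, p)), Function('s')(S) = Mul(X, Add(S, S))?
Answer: 3208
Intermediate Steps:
Function('s')(S) = 0 (Function('s')(S) = Mul(0, Add(S, S)) = Mul(0, Mul(2, S)) = 0)
Function('J')(d, p) = Add(3, p, Mul(-1, d, p)) (Function('J')(d, p) = Add(3, Mul(-1, Add(Mul(d, p), Mul(-1, p)))) = Add(3, Mul(-1, Add(Mul(-1, p), Mul(d, p)))) = Add(3, Add(p, Mul(-1, d, p))) = Add(3, p, Mul(-1, d, p)))
Mul(Function('J')(Function('s')(3), 5), 401) = Mul(Add(3, 5, Mul(-1, 0, 5)), 401) = Mul(Add(3, 5, 0), 401) = Mul(8, 401) = 3208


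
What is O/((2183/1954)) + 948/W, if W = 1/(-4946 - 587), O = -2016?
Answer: -11454394236/2183 ≈ -5.2471e+6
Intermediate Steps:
W = -1/5533 (W = 1/(-5533) = -1/5533 ≈ -0.00018073)
O/((2183/1954)) + 948/W = -2016/(2183/1954) + 948/(-1/5533) = -2016/(2183*(1/1954)) + 948*(-5533) = -2016/2183/1954 - 5245284 = -2016*1954/2183 - 5245284 = -3939264/2183 - 5245284 = -11454394236/2183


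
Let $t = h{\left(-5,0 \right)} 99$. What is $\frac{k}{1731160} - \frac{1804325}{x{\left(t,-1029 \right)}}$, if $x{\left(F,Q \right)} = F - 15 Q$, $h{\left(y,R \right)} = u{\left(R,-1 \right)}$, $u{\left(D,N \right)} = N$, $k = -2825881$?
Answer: $- \frac{98966030563}{829658430} \approx -119.29$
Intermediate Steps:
$h{\left(y,R \right)} = -1$
$t = -99$ ($t = \left(-1\right) 99 = -99$)
$\frac{k}{1731160} - \frac{1804325}{x{\left(t,-1029 \right)}} = - \frac{2825881}{1731160} - \frac{1804325}{-99 - -15435} = \left(-2825881\right) \frac{1}{1731160} - \frac{1804325}{-99 + 15435} = - \frac{2825881}{1731160} - \frac{1804325}{15336} = - \frac{98966030563}{829658430}$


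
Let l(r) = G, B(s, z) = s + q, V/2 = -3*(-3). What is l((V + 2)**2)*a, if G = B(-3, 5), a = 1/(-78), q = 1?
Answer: 1/39 ≈ 0.025641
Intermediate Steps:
V = 18 (V = 2*(-3*(-3)) = 2*9 = 18)
a = -1/78 ≈ -0.012821
B(s, z) = 1 + s (B(s, z) = s + 1 = 1 + s)
G = -2 (G = 1 - 3 = -2)
l(r) = -2
l((V + 2)**2)*a = -2*(-1/78) = 1/39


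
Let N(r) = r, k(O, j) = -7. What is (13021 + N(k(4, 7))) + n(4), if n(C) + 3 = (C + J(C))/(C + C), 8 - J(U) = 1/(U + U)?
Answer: 832799/64 ≈ 13012.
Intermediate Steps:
J(U) = 8 - 1/(2*U) (J(U) = 8 - 1/(U + U) = 8 - 1/(2*U))
n(C) = -3 + (8 + C - 1/(2*C))/(2*C) (n(C) = -3 + (C + (8 - 1/(2*C)))/(C + C) = -3 + (8 + C - 1/(2*C))/((2*C)) = -3 + (8 + C - 1/(2*C))*(1/(2*C)) = -3 + (8 + C - 1/(2*C))/(2*C))
(13021 + N(k(4, 7))) + n(4) = (13021 - 7) + (-5/2 + 4/4 - ¼/4²) = 13014 + (-5/2 + 4*(¼) - ¼*1/16) = 13014 + (-5/2 + 1 - 1/64) = 13014 - 97/64 = 832799/64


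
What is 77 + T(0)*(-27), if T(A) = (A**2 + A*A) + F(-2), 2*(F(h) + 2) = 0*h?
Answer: 131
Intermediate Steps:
F(h) = -2 (F(h) = -2 + (0*h)/2 = -2 + (1/2)*0 = -2 + 0 = -2)
T(A) = -2 + 2*A**2 (T(A) = (A**2 + A*A) - 2 = (A**2 + A**2) - 2 = 2*A**2 - 2 = -2 + 2*A**2)
77 + T(0)*(-27) = 77 + (-2 + 2*0**2)*(-27) = 77 + (-2 + 2*0)*(-27) = 77 + (-2 + 0)*(-27) = 77 - 2*(-27) = 77 + 54 = 131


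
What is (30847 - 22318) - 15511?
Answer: -6982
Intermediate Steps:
(30847 - 22318) - 15511 = 8529 - 15511 = -6982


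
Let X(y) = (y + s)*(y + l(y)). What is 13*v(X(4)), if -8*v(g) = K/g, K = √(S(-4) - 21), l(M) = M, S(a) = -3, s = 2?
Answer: -13*I*√6/192 ≈ -0.16585*I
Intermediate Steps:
K = 2*I*√6 (K = √(-3 - 21) = √(-24) = 2*I*√6 ≈ 4.899*I)
X(y) = 2*y*(2 + y) (X(y) = (y + 2)*(y + y) = (2 + y)*(2*y) = 2*y*(2 + y))
v(g) = -I*√6/(4*g) (v(g) = -2*I*√6/(8*g) = -I*√6/(4*g))
13*v(X(4)) = 13*(-I*√6/(4*(2*4*(2 + 4)))) = 13*(-I*√6/(4*(2*4*6))) = 13*(-¼*I*√6/48) = 13*(-¼*I*√6*1/48) = 13*(-I*√6/192) = -13*I*√6/192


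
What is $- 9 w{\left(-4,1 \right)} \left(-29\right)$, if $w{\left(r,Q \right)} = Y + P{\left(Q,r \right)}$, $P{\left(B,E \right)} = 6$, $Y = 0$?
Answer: $1566$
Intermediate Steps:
$w{\left(r,Q \right)} = 6$ ($w{\left(r,Q \right)} = 0 + 6 = 6$)
$- 9 w{\left(-4,1 \right)} \left(-29\right) = \left(-9\right) 6 \left(-29\right) = \left(-54\right) \left(-29\right) = 1566$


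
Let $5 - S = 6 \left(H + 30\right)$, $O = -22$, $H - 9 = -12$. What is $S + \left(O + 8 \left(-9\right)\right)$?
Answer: $-251$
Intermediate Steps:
$H = -3$ ($H = 9 - 12 = -3$)
$S = -157$ ($S = 5 - 6 \left(-3 + 30\right) = 5 - 6 \cdot 27 = 5 - 162 = -157$)
$S + \left(O + 8 \left(-9\right)\right) = -157 + \left(-22 + 8 \left(-9\right)\right) = -157 - 94 = -251$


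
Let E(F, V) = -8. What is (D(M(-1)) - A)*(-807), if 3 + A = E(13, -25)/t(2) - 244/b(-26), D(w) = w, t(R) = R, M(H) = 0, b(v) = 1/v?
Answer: 5113959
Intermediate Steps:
A = 6337 (A = -3 + (-8/2 - 244/(1/(-26))) = -3 + (-8*½ - 244/(-1/26)) = -3 + (-4 - 244*(-26)) = -3 + (-4 + 6344) = -3 + 6340 = 6337)
(D(M(-1)) - A)*(-807) = (0 - 1*6337)*(-807) = (0 - 6337)*(-807) = -6337*(-807) = 5113959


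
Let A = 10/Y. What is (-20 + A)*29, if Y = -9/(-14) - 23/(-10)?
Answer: -49590/103 ≈ -481.46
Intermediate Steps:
Y = 103/35 (Y = -9*(-1/14) - 23*(-⅒) = 9/14 + 23/10 = 103/35 ≈ 2.9429)
A = 350/103 (A = 10/(103/35) = 10*(35/103) = 350/103 ≈ 3.3981)
(-20 + A)*29 = (-20 + 350/103)*29 = -1710/103*29 = -49590/103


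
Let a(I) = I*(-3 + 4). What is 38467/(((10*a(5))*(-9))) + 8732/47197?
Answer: -1811597599/21238650 ≈ -85.297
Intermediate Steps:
a(I) = I (a(I) = I*1 = I)
38467/(((10*a(5))*(-9))) + 8732/47197 = 38467/(((10*5)*(-9))) + 8732/47197 = 38467/((50*(-9))) + 8732*(1/47197) = 38467/(-450) + 8732/47197 = 38467*(-1/450) + 8732/47197 = -38467/450 + 8732/47197 = -1811597599/21238650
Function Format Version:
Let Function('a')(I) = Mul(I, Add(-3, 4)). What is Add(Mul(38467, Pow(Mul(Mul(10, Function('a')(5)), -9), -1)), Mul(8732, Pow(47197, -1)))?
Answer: Rational(-1811597599, 21238650) ≈ -85.297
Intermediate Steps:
Function('a')(I) = I (Function('a')(I) = Mul(I, 1) = I)
Add(Mul(38467, Pow(Mul(Mul(10, Function('a')(5)), -9), -1)), Mul(8732, Pow(47197, -1))) = Add(Mul(38467, Pow(Mul(Mul(10, 5), -9), -1)), Mul(8732, Pow(47197, -1))) = Add(Mul(38467, Pow(Mul(50, -9), -1)), Mul(8732, Rational(1, 47197))) = Add(Mul(38467, Pow(-450, -1)), Rational(8732, 47197)) = Add(Mul(38467, Rational(-1, 450)), Rational(8732, 47197)) = Add(Rational(-38467, 450), Rational(8732, 47197)) = Rational(-1811597599, 21238650)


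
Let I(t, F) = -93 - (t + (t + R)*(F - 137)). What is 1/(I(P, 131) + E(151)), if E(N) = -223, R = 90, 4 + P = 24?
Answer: 1/324 ≈ 0.0030864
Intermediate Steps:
P = 20 (P = -4 + 24 = 20)
I(t, F) = -93 - t - (-137 + F)*(90 + t) (I(t, F) = -93 - (t + (t + 90)*(F - 137)) = -93 - (t + (90 + t)*(-137 + F)) = -93 - (t + (-137 + F)*(90 + t)) = -93 + (-t - (-137 + F)*(90 + t)) = -93 - t - (-137 + F)*(90 + t))
1/(I(P, 131) + E(151)) = 1/((12237 - 90*131 + 136*20 - 1*131*20) - 223) = 1/((12237 - 11790 + 2720 - 2620) - 223) = 1/(547 - 223) = 1/324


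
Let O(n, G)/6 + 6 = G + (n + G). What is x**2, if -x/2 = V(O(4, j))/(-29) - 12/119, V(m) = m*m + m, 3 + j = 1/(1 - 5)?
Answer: 369172899216/11909401 ≈ 30998.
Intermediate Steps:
j = -13/4 (j = -3 + 1/(1 - 5) = -3 + 1/(-4) = -3 - 1/4 = -13/4 ≈ -3.2500)
O(n, G) = -36 + 6*n + 12*G (O(n, G) = -36 + 6*(G + (n + G)) = -36 + 6*(G + (G + n)) = -36 + 6*(n + 2*G) = -36 + (6*n + 12*G) = -36 + 6*n + 12*G)
V(m) = m + m**2 (V(m) = m**2 + m = m + m**2)
x = 607596/3451 (x = -2*(((-36 + 6*4 + 12*(-13/4))*(1 + (-36 + 6*4 + 12*(-13/4))))/(-29) - 12/119) = -2*(((-36 + 24 - 39)*(1 + (-36 + 24 - 39)))*(-1/29) - 12*1/119) = -2*(-51*(1 - 51)*(-1/29) - 12/119) = -2*(-51*(-50)*(-1/29) - 12/119) = -2*(2550*(-1/29) - 12/119) = -2*(-2550/29 - 12/119) = -2*(-303798/3451) = 607596/3451 ≈ 176.06)
x**2 = (607596/3451)**2 = 369172899216/11909401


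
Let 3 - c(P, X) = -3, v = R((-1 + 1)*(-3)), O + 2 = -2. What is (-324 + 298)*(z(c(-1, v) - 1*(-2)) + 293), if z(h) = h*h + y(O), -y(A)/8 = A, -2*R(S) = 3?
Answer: -10114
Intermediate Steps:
O = -4 (O = -2 - 2 = -4)
R(S) = -3/2 (R(S) = -½*3 = -3/2)
v = -3/2 ≈ -1.5000
c(P, X) = 6 (c(P, X) = 3 - 1*(-3) = 3 + 3 = 6)
y(A) = -8*A
z(h) = 32 + h² (z(h) = h*h - 8*(-4) = h² + 32 = 32 + h²)
(-324 + 298)*(z(c(-1, v) - 1*(-2)) + 293) = (-324 + 298)*((32 + (6 - 1*(-2))²) + 293) = -26*((32 + (6 + 2)²) + 293) = -26*((32 + 8²) + 293) = -26*((32 + 64) + 293) = -26*(96 + 293) = -26*389 = -10114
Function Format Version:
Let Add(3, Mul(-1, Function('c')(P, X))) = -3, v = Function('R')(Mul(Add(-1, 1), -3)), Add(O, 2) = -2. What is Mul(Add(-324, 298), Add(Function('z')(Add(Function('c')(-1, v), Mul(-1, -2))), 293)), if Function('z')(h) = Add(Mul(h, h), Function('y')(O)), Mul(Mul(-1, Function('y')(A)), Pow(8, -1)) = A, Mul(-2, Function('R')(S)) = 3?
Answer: -10114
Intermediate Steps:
O = -4 (O = Add(-2, -2) = -4)
Function('R')(S) = Rational(-3, 2) (Function('R')(S) = Mul(Rational(-1, 2), 3) = Rational(-3, 2))
v = Rational(-3, 2) ≈ -1.5000
Function('c')(P, X) = 6 (Function('c')(P, X) = Add(3, Mul(-1, -3)) = Add(3, 3) = 6)
Function('y')(A) = Mul(-8, A)
Function('z')(h) = Add(32, Pow(h, 2)) (Function('z')(h) = Add(Mul(h, h), Mul(-8, -4)) = Add(Pow(h, 2), 32) = Add(32, Pow(h, 2)))
Mul(Add(-324, 298), Add(Function('z')(Add(Function('c')(-1, v), Mul(-1, -2))), 293)) = Mul(Add(-324, 298), Add(Add(32, Pow(Add(6, Mul(-1, -2)), 2)), 293)) = Mul(-26, Add(Add(32, Pow(Add(6, 2), 2)), 293)) = Mul(-26, Add(Add(32, Pow(8, 2)), 293)) = Mul(-26, Add(Add(32, 64), 293)) = Mul(-26, Add(96, 293)) = Mul(-26, 389) = -10114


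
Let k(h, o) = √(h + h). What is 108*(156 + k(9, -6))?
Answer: 16848 + 324*√2 ≈ 17306.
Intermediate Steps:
k(h, o) = √2*√h (k(h, o) = √(2*h) = √2*√h)
108*(156 + k(9, -6)) = 108*(156 + √2*√9) = 108*(156 + √2*3) = 108*(156 + 3*√2) = 16848 + 324*√2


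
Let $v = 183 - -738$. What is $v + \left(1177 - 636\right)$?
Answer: $1462$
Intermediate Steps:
$v = 921$ ($v = 183 + 738 = 921$)
$v + \left(1177 - 636\right) = 921 + \left(1177 - 636\right) = 921 + 541 = 1462$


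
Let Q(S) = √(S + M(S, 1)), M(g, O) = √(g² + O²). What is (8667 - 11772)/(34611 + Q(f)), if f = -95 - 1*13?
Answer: -3105/(34611 + √(-108 + √11665)) ≈ -0.089711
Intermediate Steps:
f = -108 (f = -95 - 13 = -108)
M(g, O) = √(O² + g²)
Q(S) = √(S + √(1 + S²)) (Q(S) = √(S + √(1² + S²)) = √(S + √(1 + S²)))
(8667 - 11772)/(34611 + Q(f)) = (8667 - 11772)/(34611 + √(-108 + √(1 + (-108)²))) = -3105/(34611 + √(-108 + √(1 + 11664))) = -3105/(34611 + √(-108 + √11665))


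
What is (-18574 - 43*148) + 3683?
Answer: -21255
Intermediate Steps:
(-18574 - 43*148) + 3683 = (-18574 - 6364) + 3683 = -24938 + 3683 = -21255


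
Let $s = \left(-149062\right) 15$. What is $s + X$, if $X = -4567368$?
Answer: $-6803298$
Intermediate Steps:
$s = -2235930$
$s + X = -2235930 - 4567368 = -6803298$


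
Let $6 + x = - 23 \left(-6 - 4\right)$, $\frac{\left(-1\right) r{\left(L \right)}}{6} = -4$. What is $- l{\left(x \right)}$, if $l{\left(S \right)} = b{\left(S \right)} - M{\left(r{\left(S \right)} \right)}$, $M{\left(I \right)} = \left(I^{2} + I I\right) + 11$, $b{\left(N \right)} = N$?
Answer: $939$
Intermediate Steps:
$r{\left(L \right)} = 24$ ($r{\left(L \right)} = \left(-6\right) \left(-4\right) = 24$)
$M{\left(I \right)} = 11 + 2 I^{2}$ ($M{\left(I \right)} = \left(I^{2} + I^{2}\right) + 11 = 2 I^{2} + 11 = 11 + 2 I^{2}$)
$x = 224$ ($x = -6 - 23 \left(-6 - 4\right) = -6 - -230 = -6 + 230 = 224$)
$l{\left(S \right)} = -1163 + S$ ($l{\left(S \right)} = S - \left(11 + 2 \cdot 24^{2}\right) = S - \left(11 + 2 \cdot 576\right) = S - \left(11 + 1152\right) = S - 1163 = -1163 + S$)
$- l{\left(x \right)} = - (-1163 + 224) = \left(-1\right) \left(-939\right) = 939$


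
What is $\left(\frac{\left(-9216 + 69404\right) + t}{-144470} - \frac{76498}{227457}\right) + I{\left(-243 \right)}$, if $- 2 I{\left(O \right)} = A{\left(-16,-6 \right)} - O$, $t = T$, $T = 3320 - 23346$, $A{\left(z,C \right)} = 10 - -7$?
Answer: $- \frac{2146039728397}{16430356395} \approx -130.61$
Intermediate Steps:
$A{\left(z,C \right)} = 17$ ($A{\left(z,C \right)} = 10 + 7 = 17$)
$T = -20026$
$t = -20026$
$I{\left(O \right)} = - \frac{17}{2} + \frac{O}{2}$ ($I{\left(O \right)} = - \frac{17 - O}{2} = - \frac{17}{2} + \frac{O}{2}$)
$\left(\frac{\left(-9216 + 69404\right) + t}{-144470} - \frac{76498}{227457}\right) + I{\left(-243 \right)} = \left(\frac{\left(-9216 + 69404\right) - 20026}{-144470} - \frac{76498}{227457}\right) + \left(- \frac{17}{2} + \frac{1}{2} \left(-243\right)\right) = \left(\left(60188 - 20026\right) \left(- \frac{1}{144470}\right) - \frac{76498}{227457}\right) - 130 = \left(40162 \left(- \frac{1}{144470}\right) - \frac{76498}{227457}\right) - 130 = \left(- \frac{20081}{72235} - \frac{76498}{227457}\right) - 130 = - \frac{10093397047}{16430356395} - 130 = - \frac{2146039728397}{16430356395}$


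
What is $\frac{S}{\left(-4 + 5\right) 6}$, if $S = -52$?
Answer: $- \frac{26}{3} \approx -8.6667$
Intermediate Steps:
$\frac{S}{\left(-4 + 5\right) 6} = - \frac{52}{\left(-4 + 5\right) 6} = - \frac{52}{1 \cdot 6} = - \frac{52}{6} = \left(-52\right) \frac{1}{6} = - \frac{26}{3}$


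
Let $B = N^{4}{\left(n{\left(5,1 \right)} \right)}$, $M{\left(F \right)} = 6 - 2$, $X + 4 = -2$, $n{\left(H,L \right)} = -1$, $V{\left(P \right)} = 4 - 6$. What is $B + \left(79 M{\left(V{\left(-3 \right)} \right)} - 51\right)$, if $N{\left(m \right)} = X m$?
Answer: $1561$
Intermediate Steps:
$V{\left(P \right)} = -2$ ($V{\left(P \right)} = 4 - 6 = -2$)
$X = -6$ ($X = -4 - 2 = -6$)
$N{\left(m \right)} = - 6 m$
$M{\left(F \right)} = 4$
$B = 1296$ ($B = \left(\left(-6\right) \left(-1\right)\right)^{4} = 6^{4} = 1296$)
$B + \left(79 M{\left(V{\left(-3 \right)} \right)} - 51\right) = 1296 + \left(79 \cdot 4 - 51\right) = 1296 + \left(316 - 51\right) = 1296 + 265 = 1561$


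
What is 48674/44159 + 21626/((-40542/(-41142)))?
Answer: 6548644125856/298382363 ≈ 21947.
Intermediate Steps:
48674/44159 + 21626/((-40542/(-41142))) = 48674*(1/44159) + 21626/((-40542*(-1/41142))) = 48674/44159 + 21626/(6757/6857) = 48674/44159 + 21626*(6857/6757) = 48674/44159 + 148289482/6757 = 6548644125856/298382363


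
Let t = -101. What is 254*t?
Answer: -25654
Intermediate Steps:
254*t = 254*(-101) = -25654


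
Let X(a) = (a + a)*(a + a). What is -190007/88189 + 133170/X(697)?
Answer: -178742156761/85686019802 ≈ -2.0860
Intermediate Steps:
X(a) = 4*a**2 (X(a) = (2*a)*(2*a) = 4*a**2)
-190007/88189 + 133170/X(697) = -190007/88189 + 133170/((4*697**2)) = -190007*1/88189 + 133170/((4*485809)) = -190007/88189 + 133170/1943236 = -190007/88189 + 133170*(1/1943236) = -190007/88189 + 66585/971618 = -178742156761/85686019802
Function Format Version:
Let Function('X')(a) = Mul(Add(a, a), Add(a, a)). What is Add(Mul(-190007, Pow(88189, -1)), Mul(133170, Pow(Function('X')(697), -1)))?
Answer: Rational(-178742156761, 85686019802) ≈ -2.0860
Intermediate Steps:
Function('X')(a) = Mul(4, Pow(a, 2)) (Function('X')(a) = Mul(Mul(2, a), Mul(2, a)) = Mul(4, Pow(a, 2)))
Add(Mul(-190007, Pow(88189, -1)), Mul(133170, Pow(Function('X')(697), -1))) = Add(Mul(-190007, Pow(88189, -1)), Mul(133170, Pow(Mul(4, Pow(697, 2)), -1))) = Add(Mul(-190007, Rational(1, 88189)), Mul(133170, Pow(Mul(4, 485809), -1))) = Add(Rational(-190007, 88189), Mul(133170, Pow(1943236, -1))) = Add(Rational(-190007, 88189), Mul(133170, Rational(1, 1943236))) = Add(Rational(-190007, 88189), Rational(66585, 971618)) = Rational(-178742156761, 85686019802)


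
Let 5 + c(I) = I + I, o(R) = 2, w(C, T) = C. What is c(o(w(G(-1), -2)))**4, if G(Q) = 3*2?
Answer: 1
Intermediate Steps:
G(Q) = 6
c(I) = -5 + 2*I (c(I) = -5 + (I + I) = -5 + 2*I)
c(o(w(G(-1), -2)))**4 = (-5 + 2*2)**4 = (-5 + 4)**4 = (-1)**4 = 1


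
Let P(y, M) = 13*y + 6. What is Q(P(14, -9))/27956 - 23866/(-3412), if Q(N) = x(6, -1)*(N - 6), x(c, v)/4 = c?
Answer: 85262689/11923234 ≈ 7.1510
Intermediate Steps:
x(c, v) = 4*c
P(y, M) = 6 + 13*y
Q(N) = -144 + 24*N (Q(N) = (4*6)*(N - 6) = 24*(-6 + N) = -144 + 24*N)
Q(P(14, -9))/27956 - 23866/(-3412) = (-144 + 24*(6 + 13*14))/27956 - 23866/(-3412) = (-144 + 24*(6 + 182))*(1/27956) - 23866*(-1/3412) = (-144 + 24*188)*(1/27956) + 11933/1706 = (-144 + 4512)*(1/27956) + 11933/1706 = 4368*(1/27956) + 11933/1706 = 1092/6989 + 11933/1706 = 85262689/11923234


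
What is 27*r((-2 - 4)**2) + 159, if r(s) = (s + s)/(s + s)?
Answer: 186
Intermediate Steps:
r(s) = 1 (r(s) = (2*s)/((2*s)) = (2*s)*(1/(2*s)) = 1)
27*r((-2 - 4)**2) + 159 = 27*1 + 159 = 27 + 159 = 186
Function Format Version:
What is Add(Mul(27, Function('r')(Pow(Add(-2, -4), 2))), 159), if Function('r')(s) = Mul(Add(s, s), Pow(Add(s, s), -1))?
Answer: 186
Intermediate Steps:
Function('r')(s) = 1 (Function('r')(s) = Mul(Mul(2, s), Pow(Mul(2, s), -1)) = Mul(Mul(2, s), Mul(Rational(1, 2), Pow(s, -1))) = 1)
Add(Mul(27, Function('r')(Pow(Add(-2, -4), 2))), 159) = Add(Mul(27, 1), 159) = Add(27, 159) = 186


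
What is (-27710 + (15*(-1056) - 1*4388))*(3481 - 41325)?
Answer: 1814165672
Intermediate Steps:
(-27710 + (15*(-1056) - 1*4388))*(3481 - 41325) = (-27710 + (-15840 - 4388))*(-37844) = (-27710 - 20228)*(-37844) = -47938*(-37844) = 1814165672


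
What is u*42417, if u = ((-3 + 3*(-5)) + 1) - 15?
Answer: -1357344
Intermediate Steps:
u = -32 (u = ((-3 - 15) + 1) - 15 = (-18 + 1) - 15 = -17 - 15 = -32)
u*42417 = -32*42417 = -1357344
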